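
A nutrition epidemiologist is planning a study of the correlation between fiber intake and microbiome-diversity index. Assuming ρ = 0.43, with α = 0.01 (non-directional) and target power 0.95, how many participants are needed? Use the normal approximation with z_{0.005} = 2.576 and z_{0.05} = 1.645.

n = 88

Fisher's z: C = ½·ln((1+r)/(1−r)) = ½·ln(2.5088) = 0.4599.
n = ((z_{α/2} + z_β)/C)² + 3.
(2.576 + 1.645) / 0.4599 = 4.221 / 0.4599 = 9.178.
n = 9.178² + 3 = 84.24 + 3 = 87.2.
Round up.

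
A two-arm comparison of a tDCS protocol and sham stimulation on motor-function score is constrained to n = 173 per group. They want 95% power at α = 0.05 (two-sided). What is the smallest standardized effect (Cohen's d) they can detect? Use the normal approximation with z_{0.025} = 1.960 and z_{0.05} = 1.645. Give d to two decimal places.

For two independent groups of n = 173 each: d_min = (z_{α/2} + z_β)·√(2/n).
z-sum = 1.960 + 1.645 = 3.605.
d_min = 3.605 × √(2/173) = 3.605 × 0.1075 = 0.388.

d_min ≈ 0.39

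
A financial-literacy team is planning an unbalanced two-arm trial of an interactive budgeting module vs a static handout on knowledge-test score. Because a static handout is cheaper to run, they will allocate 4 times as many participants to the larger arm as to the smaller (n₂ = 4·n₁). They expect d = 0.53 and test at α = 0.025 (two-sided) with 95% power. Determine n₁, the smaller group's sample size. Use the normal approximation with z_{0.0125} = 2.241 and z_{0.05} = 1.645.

n₁ = 68

With allocation ratio k = n₂/n₁ = 4, Var(x̄₁−x̄₂) = σ²(1/n₁ + 1/(k·n₁)) = σ²·(k+1)/(k·n₁).
So n₁ = (1 + 1/k)·((z_{α/2} + z_β)/d)² = 1.250 × (3.886/0.53)².
n₁ = 1.250 × 53.76 = 67.2.
Round up: n₁ = 68, giving n₂ = 4 × 68 = 272.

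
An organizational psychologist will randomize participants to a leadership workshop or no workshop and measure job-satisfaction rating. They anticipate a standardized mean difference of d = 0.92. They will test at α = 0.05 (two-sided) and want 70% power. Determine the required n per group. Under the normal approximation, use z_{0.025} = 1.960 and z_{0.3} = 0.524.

n = 15 per group

For two independent groups with equal n: n = 2·((z_{α/2} + z_β) / d)².
z_{α/2} + z_β = 1.960 + 0.524 = 2.484.
n = 2 × (2.484 / 0.92)² = 2 × 2.700² = 2 × 7.29 = 14.6.
Round up to the next whole participant.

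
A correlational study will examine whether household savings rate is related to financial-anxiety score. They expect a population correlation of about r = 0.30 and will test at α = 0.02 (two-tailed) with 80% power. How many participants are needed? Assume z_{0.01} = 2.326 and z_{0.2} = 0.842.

Fisher's z: C = ½·ln((1+r)/(1−r)) = ½·ln(1.8571) = 0.3095.
n = ((z_{α/2} + z_β)/C)² + 3.
(2.326 + 0.842) / 0.3095 = 3.168 / 0.3095 = 10.236.
n = 10.236² + 3 = 104.77 + 3 = 107.8.
Round up.

n = 108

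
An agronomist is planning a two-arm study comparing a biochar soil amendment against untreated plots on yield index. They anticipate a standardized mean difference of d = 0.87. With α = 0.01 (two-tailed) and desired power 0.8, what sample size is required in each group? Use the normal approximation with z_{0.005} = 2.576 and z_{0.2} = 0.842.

n = 31 per group

For two independent groups with equal n: n = 2·((z_{α/2} + z_β) / d)².
z_{α/2} + z_β = 2.576 + 0.842 = 3.418.
n = 2 × (3.418 / 0.87)² = 2 × 3.929² = 2 × 15.43 = 30.9.
Round up to the next whole participant.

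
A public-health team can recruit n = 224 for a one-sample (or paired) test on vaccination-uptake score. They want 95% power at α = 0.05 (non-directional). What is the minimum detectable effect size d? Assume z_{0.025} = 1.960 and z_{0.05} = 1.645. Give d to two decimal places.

For a single sample (or paired design) of n = 224: d_min = (z_{α/2} + z_β)/√n.
z-sum = 1.960 + 1.645 = 3.605.
d_min = 3.605 / √224 = 3.605 / 14.967 = 0.241.

d_min ≈ 0.24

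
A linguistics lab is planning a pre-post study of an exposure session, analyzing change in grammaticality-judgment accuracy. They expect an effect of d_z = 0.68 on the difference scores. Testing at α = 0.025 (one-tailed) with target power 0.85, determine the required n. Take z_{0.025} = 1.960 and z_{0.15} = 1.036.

For a paired (one-sample on differences) test: n = ((z_{α} + z_β) / d)².
z_{α} + z_β = 1.960 + 1.036 = 2.996.
n = (2.996 / 0.68)² = 4.406² = 19.41.
Round up.

n = 20 pairs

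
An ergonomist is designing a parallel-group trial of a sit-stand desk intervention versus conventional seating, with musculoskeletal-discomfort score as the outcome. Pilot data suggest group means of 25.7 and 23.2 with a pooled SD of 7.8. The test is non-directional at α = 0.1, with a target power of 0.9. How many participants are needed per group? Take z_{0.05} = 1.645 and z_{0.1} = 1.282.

n = 167 per group

Cohen's d = |M₁ − M₂| / SD_pooled = |25.7 − 23.2| / 7.8 = 2.5 / 7.8 = 0.321.
For two independent groups with equal n: n = 2·((z_{α/2} + z_β) / d)².
z_{α/2} + z_β = 1.645 + 1.282 = 2.927.
n = 2 × (2.927 / 0.321)² = 2 × 9.118² = 2 × 83.14 = 166.3.
Round up to the next whole participant.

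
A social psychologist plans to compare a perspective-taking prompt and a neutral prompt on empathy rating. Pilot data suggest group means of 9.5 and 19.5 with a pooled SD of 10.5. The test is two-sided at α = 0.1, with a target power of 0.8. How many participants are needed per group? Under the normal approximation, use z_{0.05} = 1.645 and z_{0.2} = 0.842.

n = 14 per group

Cohen's d = |M₁ − M₂| / SD_pooled = |9.5 − 19.5| / 10.5 = 10.0 / 10.5 = 0.952.
For two independent groups with equal n: n = 2·((z_{α/2} + z_β) / d)².
z_{α/2} + z_β = 1.645 + 0.842 = 2.487.
n = 2 × (2.487 / 0.952)² = 2 × 2.612² = 2 × 6.82 = 13.6.
Round up to the next whole participant.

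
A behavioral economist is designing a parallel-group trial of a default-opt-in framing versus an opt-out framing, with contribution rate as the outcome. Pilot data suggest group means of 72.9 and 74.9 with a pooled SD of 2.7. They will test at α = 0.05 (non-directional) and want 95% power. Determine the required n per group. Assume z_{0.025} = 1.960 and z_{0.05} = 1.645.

n = 48 per group

Cohen's d = |M₁ − M₂| / SD_pooled = |72.9 − 74.9| / 2.7 = 2.0 / 2.7 = 0.741.
For two independent groups with equal n: n = 2·((z_{α/2} + z_β) / d)².
z_{α/2} + z_β = 1.960 + 1.645 = 3.605.
n = 2 × (3.605 / 0.741)² = 2 × 4.865² = 2 × 23.67 = 47.3.
Round up to the next whole participant.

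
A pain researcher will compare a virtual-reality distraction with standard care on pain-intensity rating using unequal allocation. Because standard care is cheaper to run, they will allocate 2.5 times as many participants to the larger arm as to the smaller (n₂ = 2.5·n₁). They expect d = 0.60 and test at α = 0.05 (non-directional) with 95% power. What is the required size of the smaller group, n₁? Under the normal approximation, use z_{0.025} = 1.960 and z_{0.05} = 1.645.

With allocation ratio k = n₂/n₁ = 2.5, Var(x̄₁−x̄₂) = σ²(1/n₁ + 1/(k·n₁)) = σ²·(k+1)/(k·n₁).
So n₁ = (1 + 1/k)·((z_{α/2} + z_β)/d)² = 1.400 × (3.605/0.60)².
n₁ = 1.400 × 36.10 = 50.5.
Round up: n₁ = 51, giving n₂ = ⌈2.5 × 51⌉ = ⌈127.5⌉ = 128.

n₁ = 51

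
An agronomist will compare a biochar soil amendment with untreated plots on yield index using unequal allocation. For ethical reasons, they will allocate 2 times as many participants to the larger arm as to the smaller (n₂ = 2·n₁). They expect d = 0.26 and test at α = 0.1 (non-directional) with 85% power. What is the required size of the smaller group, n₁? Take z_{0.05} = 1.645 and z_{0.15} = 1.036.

With allocation ratio k = n₂/n₁ = 2, Var(x̄₁−x̄₂) = σ²(1/n₁ + 1/(k·n₁)) = σ²·(k+1)/(k·n₁).
So n₁ = (1 + 1/k)·((z_{α/2} + z_β)/d)² = 1.500 × (2.681/0.26)².
n₁ = 1.500 × 106.33 = 159.5.
Round up: n₁ = 160, giving n₂ = 2 × 160 = 320.

n₁ = 160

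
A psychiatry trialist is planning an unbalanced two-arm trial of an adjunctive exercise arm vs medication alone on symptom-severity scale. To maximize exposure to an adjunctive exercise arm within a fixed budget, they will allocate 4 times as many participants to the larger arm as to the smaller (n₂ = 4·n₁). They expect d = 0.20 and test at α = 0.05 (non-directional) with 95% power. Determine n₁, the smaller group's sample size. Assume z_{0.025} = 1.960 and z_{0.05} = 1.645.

n₁ = 407

With allocation ratio k = n₂/n₁ = 4, Var(x̄₁−x̄₂) = σ²(1/n₁ + 1/(k·n₁)) = σ²·(k+1)/(k·n₁).
So n₁ = (1 + 1/k)·((z_{α/2} + z_β)/d)² = 1.250 × (3.605/0.20)².
n₁ = 1.250 × 324.90 = 406.1.
Round up: n₁ = 407, giving n₂ = 4 × 407 = 1628.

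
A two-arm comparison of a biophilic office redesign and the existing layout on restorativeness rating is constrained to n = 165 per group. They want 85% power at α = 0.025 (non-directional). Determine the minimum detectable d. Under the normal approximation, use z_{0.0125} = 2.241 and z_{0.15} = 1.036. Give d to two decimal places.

For two independent groups of n = 165 each: d_min = (z_{α/2} + z_β)·√(2/n).
z-sum = 2.241 + 1.036 = 3.277.
d_min = 3.277 × √(2/165) = 3.277 × 0.1101 = 0.361.

d_min ≈ 0.36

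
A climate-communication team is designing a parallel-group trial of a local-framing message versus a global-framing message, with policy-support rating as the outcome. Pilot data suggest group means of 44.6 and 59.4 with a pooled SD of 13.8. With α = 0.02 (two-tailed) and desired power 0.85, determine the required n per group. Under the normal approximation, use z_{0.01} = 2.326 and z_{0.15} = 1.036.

Cohen's d = |M₁ − M₂| / SD_pooled = |44.6 − 59.4| / 13.8 = 14.8 / 13.8 = 1.072.
For two independent groups with equal n: n = 2·((z_{α/2} + z_β) / d)².
z_{α/2} + z_β = 2.326 + 1.036 = 3.362.
n = 2 × (3.362 / 1.072)² = 2 × 3.136² = 2 × 9.84 = 19.7.
Round up to the next whole participant.

n = 20 per group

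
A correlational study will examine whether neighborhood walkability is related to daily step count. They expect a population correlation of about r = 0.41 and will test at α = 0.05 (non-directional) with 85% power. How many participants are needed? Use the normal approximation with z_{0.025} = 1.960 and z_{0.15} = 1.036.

n = 51

Fisher's z: C = ½·ln((1+r)/(1−r)) = ½·ln(2.3898) = 0.4356.
n = ((z_{α/2} + z_β)/C)² + 3.
(1.960 + 1.036) / 0.4356 = 2.996 / 0.4356 = 6.878.
n = 6.878² + 3 = 47.31 + 3 = 50.3.
Round up.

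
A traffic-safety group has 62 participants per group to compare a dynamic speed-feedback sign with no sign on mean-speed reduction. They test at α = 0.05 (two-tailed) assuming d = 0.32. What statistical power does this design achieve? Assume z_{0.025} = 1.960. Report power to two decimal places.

power ≈ 0.43

For two equal groups, power = Φ(d·√(n/2) − z_{α/2}).
d·√(n/2) = 0.32 × √(62/2) = 0.32 × 5.568 = 1.782.
z_β = 1.782 − 1.960 = -0.178.
Power = Φ(-0.178) = 0.429.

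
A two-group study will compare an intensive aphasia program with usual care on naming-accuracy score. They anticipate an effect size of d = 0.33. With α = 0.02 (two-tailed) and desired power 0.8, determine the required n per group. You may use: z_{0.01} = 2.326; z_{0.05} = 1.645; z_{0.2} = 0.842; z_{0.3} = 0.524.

n = 185 per group

For two independent groups with equal n: n = 2·((z_{α/2} + z_β) / d)².
z_{α/2} + z_β = 2.326 + 0.842 = 3.168.
n = 2 × (3.168 / 0.33)² = 2 × 9.600² = 2 × 92.16 = 184.3.
Round up to the next whole participant.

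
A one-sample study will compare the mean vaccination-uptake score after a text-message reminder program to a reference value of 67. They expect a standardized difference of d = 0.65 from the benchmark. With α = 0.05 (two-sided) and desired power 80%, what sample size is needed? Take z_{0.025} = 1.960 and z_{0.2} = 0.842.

For a one-sample test: n = ((z_{α/2} + z_β) / d)².
z_{α/2} + z_β = 1.960 + 0.842 = 2.802.
n = (2.802 / 0.65)² = 4.311² = 18.58.
Round up.

n = 19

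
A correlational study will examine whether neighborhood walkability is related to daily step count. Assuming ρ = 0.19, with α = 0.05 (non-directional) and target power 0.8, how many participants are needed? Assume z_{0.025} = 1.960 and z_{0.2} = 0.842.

Fisher's z: C = ½·ln((1+r)/(1−r)) = ½·ln(1.4691) = 0.1923.
n = ((z_{α/2} + z_β)/C)² + 3.
(1.960 + 0.842) / 0.1923 = 2.802 / 0.1923 = 14.571.
n = 14.571² + 3 = 212.31 + 3 = 215.3.
Round up.

n = 216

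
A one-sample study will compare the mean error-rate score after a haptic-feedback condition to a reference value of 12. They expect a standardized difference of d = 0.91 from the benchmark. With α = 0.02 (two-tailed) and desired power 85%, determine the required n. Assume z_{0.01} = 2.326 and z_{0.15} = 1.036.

For a one-sample test: n = ((z_{α/2} + z_β) / d)².
z_{α/2} + z_β = 2.326 + 1.036 = 3.362.
n = (3.362 / 0.91)² = 3.695² = 13.65.
Round up.

n = 14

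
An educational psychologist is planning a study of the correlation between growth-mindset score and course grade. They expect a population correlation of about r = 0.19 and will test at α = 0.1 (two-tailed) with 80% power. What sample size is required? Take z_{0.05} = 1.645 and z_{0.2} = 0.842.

Fisher's z: C = ½·ln((1+r)/(1−r)) = ½·ln(1.4691) = 0.1923.
n = ((z_{α/2} + z_β)/C)² + 3.
(1.645 + 0.842) / 0.1923 = 2.487 / 0.1923 = 12.933.
n = 12.933² + 3 = 167.26 + 3 = 170.3.
Round up.

n = 171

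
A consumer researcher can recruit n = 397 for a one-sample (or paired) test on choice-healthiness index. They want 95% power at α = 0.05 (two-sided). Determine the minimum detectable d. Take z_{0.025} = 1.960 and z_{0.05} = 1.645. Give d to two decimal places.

For a single sample (or paired design) of n = 397: d_min = (z_{α/2} + z_β)/√n.
z-sum = 1.960 + 1.645 = 3.605.
d_min = 3.605 / √397 = 3.605 / 19.925 = 0.181.

d_min ≈ 0.18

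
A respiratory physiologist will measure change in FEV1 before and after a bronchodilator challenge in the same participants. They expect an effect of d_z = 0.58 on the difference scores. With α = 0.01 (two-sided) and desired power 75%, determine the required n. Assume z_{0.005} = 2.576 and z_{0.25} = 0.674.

For a paired (one-sample on differences) test: n = ((z_{α/2} + z_β) / d)².
z_{α/2} + z_β = 2.576 + 0.674 = 3.250.
n = (3.250 / 0.58)² = 5.603² = 31.40.
Round up.

n = 32 pairs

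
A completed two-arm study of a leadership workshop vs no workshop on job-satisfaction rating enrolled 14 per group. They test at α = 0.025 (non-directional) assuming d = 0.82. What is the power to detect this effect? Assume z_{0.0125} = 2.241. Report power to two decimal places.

For two equal groups, power = Φ(d·√(n/2) − z_{α/2}).
d·√(n/2) = 0.82 × √(14/2) = 0.82 × 2.646 = 2.170.
z_β = 2.170 − 2.241 = -0.071.
Power = Φ(-0.071) = 0.472.

power ≈ 0.47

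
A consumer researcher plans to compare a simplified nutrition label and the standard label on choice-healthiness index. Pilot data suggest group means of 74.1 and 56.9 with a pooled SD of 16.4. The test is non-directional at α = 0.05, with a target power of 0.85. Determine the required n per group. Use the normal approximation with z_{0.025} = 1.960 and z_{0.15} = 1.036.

n = 17 per group

Cohen's d = |M₁ − M₂| / SD_pooled = |74.1 − 56.9| / 16.4 = 17.2 / 16.4 = 1.049.
For two independent groups with equal n: n = 2·((z_{α/2} + z_β) / d)².
z_{α/2} + z_β = 1.960 + 1.036 = 2.996.
n = 2 × (2.996 / 1.049)² = 2 × 2.856² = 2 × 8.16 = 16.3.
Round up to the next whole participant.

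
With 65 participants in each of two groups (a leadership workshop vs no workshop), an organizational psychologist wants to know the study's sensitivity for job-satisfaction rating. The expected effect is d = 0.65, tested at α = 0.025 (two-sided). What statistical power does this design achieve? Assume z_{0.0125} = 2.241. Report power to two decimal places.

power ≈ 0.93

For two equal groups, power = Φ(d·√(n/2) − z_{α/2}).
d·√(n/2) = 0.65 × √(65/2) = 0.65 × 5.701 = 3.706.
z_β = 3.706 − 2.241 = 1.465.
Power = Φ(1.465) = 0.928.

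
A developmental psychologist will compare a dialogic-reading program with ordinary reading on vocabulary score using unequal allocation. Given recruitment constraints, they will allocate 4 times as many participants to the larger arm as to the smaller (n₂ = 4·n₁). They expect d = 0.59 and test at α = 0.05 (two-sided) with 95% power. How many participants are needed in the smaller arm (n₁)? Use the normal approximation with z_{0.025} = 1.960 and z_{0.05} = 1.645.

n₁ = 47

With allocation ratio k = n₂/n₁ = 4, Var(x̄₁−x̄₂) = σ²(1/n₁ + 1/(k·n₁)) = σ²·(k+1)/(k·n₁).
So n₁ = (1 + 1/k)·((z_{α/2} + z_β)/d)² = 1.250 × (3.605/0.59)².
n₁ = 1.250 × 37.33 = 46.7.
Round up: n₁ = 47, giving n₂ = 4 × 47 = 188.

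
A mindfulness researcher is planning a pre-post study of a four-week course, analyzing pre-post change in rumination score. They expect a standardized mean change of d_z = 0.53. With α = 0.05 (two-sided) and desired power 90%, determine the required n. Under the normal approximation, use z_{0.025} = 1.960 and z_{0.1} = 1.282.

n = 38 pairs

For a paired (one-sample on differences) test: n = ((z_{α/2} + z_β) / d)².
z_{α/2} + z_β = 1.960 + 1.282 = 3.242.
n = (3.242 / 0.53)² = 6.117² = 37.42.
Round up.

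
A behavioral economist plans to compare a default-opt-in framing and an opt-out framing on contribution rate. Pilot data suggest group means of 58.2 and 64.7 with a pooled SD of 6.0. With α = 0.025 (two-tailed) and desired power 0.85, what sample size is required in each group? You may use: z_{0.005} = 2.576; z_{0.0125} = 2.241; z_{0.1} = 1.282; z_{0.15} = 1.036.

n = 19 per group

Cohen's d = |M₁ − M₂| / SD_pooled = |58.2 − 64.7| / 6.0 = 6.5 / 6.0 = 1.083.
For two independent groups with equal n: n = 2·((z_{α/2} + z_β) / d)².
z_{α/2} + z_β = 2.241 + 1.036 = 3.277.
n = 2 × (3.277 / 1.083)² = 2 × 3.026² = 2 × 9.16 = 18.3.
Round up to the next whole participant.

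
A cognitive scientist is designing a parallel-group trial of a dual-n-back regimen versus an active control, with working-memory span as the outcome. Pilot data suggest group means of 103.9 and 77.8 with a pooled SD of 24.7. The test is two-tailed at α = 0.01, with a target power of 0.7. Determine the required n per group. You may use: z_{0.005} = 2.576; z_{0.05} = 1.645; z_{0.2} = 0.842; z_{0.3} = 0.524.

Cohen's d = |M₁ − M₂| / SD_pooled = |103.9 − 77.8| / 24.7 = 26.1 / 24.7 = 1.057.
For two independent groups with equal n: n = 2·((z_{α/2} + z_β) / d)².
z_{α/2} + z_β = 2.576 + 0.524 = 3.100.
n = 2 × (3.100 / 1.057)² = 2 × 2.933² = 2 × 8.60 = 17.2.
Round up to the next whole participant.

n = 18 per group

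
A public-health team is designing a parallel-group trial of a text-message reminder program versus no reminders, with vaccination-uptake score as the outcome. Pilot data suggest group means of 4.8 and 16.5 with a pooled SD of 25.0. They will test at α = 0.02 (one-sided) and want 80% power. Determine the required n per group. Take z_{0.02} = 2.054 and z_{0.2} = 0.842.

n = 77 per group

Cohen's d = |M₁ − M₂| / SD_pooled = |4.8 − 16.5| / 25.0 = 11.7 / 25.0 = 0.468.
For two independent groups with equal n: n = 2·((z_{α} + z_β) / d)².
z_{α} + z_β = 2.054 + 0.842 = 2.896.
n = 2 × (2.896 / 0.468)² = 2 × 6.188² = 2 × 38.29 = 76.6.
Round up to the next whole participant.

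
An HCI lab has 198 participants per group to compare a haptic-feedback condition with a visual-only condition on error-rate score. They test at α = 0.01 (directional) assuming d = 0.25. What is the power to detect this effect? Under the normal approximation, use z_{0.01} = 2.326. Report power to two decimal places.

power ≈ 0.56

For two equal groups, power = Φ(d·√(n/2) − z_{α}).
d·√(n/2) = 0.25 × √(198/2) = 0.25 × 9.950 = 2.487.
z_β = 2.487 − 2.326 = 0.161.
Power = Φ(0.161) = 0.564.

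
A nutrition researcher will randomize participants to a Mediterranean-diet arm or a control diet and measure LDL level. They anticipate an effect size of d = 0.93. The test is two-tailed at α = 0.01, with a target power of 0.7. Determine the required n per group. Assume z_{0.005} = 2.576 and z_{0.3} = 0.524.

For two independent groups with equal n: n = 2·((z_{α/2} + z_β) / d)².
z_{α/2} + z_β = 2.576 + 0.524 = 3.100.
n = 2 × (3.100 / 0.93)² = 2 × 3.333² = 2 × 11.11 = 22.2.
Round up to the next whole participant.

n = 23 per group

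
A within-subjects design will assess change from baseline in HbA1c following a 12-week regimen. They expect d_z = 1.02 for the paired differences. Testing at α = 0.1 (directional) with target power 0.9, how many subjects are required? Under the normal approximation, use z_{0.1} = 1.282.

For a paired (one-sample on differences) test: n = ((z_{α} + z_β) / d)².
z_{α} + z_β = 1.282 + 1.282 = 2.564.
n = (2.564 / 1.02)² = 2.514² = 6.32.
Round up.

n = 7 pairs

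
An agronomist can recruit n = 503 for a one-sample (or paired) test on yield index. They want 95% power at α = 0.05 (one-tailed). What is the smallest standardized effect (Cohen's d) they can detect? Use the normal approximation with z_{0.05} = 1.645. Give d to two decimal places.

d_min ≈ 0.15

For a single sample (or paired design) of n = 503: d_min = (z_{α} + z_β)/√n.
z-sum = 1.645 + 1.645 = 3.290.
d_min = 3.290 / √503 = 3.290 / 22.428 = 0.147.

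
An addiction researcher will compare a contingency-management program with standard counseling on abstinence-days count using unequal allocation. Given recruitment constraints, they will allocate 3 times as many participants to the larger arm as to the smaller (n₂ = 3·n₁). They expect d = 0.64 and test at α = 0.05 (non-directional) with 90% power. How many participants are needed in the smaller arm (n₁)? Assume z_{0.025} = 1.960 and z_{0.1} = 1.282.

n₁ = 35

With allocation ratio k = n₂/n₁ = 3, Var(x̄₁−x̄₂) = σ²(1/n₁ + 1/(k·n₁)) = σ²·(k+1)/(k·n₁).
So n₁ = (1 + 1/k)·((z_{α/2} + z_β)/d)² = 1.333 × (3.242/0.64)².
n₁ = 1.333 × 25.66 = 34.2.
Round up: n₁ = 35, giving n₂ = 3 × 35 = 105.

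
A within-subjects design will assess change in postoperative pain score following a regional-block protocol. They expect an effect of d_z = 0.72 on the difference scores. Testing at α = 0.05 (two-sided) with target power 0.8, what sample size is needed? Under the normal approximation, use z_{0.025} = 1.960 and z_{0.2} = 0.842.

n = 16 pairs

For a paired (one-sample on differences) test: n = ((z_{α/2} + z_β) / d)².
z_{α/2} + z_β = 1.960 + 0.842 = 2.802.
n = (2.802 / 0.72)² = 3.892² = 15.15.
Round up.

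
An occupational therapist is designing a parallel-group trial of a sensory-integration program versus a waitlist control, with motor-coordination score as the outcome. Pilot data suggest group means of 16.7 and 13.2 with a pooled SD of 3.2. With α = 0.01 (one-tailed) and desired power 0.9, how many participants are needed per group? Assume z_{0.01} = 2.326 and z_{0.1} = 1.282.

n = 22 per group

Cohen's d = |M₁ − M₂| / SD_pooled = |16.7 − 13.2| / 3.2 = 3.5 / 3.2 = 1.094.
For two independent groups with equal n: n = 2·((z_{α} + z_β) / d)².
z_{α} + z_β = 2.326 + 1.282 = 3.608.
n = 2 × (3.608 / 1.094)² = 2 × 3.298² = 2 × 10.88 = 21.8.
Round up to the next whole participant.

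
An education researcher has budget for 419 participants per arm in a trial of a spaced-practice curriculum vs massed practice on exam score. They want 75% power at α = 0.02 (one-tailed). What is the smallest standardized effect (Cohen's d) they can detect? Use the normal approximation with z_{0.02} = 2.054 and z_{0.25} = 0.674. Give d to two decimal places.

For two independent groups of n = 419 each: d_min = (z_{α} + z_β)·√(2/n).
z-sum = 2.054 + 0.674 = 2.728.
d_min = 2.728 × √(2/419) = 2.728 × 0.0691 = 0.188.

d_min ≈ 0.19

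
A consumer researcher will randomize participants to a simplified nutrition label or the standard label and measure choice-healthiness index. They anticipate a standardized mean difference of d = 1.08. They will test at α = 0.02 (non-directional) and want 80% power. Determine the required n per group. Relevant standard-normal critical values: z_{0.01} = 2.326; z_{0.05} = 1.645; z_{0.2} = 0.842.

For two independent groups with equal n: n = 2·((z_{α/2} + z_β) / d)².
z_{α/2} + z_β = 2.326 + 0.842 = 3.168.
n = 2 × (3.168 / 1.08)² = 2 × 2.933² = 2 × 8.60 = 17.2.
Round up to the next whole participant.

n = 18 per group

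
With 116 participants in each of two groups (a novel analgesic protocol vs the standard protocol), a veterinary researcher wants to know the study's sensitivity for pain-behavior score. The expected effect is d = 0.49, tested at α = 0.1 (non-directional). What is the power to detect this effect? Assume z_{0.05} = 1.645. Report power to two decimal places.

power ≈ 0.98

For two equal groups, power = Φ(d·√(n/2) − z_{α/2}).
d·√(n/2) = 0.49 × √(116/2) = 0.49 × 7.616 = 3.732.
z_β = 3.732 − 1.645 = 2.087.
Power = Φ(2.087) = 0.982.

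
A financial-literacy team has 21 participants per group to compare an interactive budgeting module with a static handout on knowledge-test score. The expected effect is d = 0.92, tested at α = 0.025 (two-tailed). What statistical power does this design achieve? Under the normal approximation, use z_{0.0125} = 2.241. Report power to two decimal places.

power ≈ 0.77

For two equal groups, power = Φ(d·√(n/2) − z_{α/2}).
d·√(n/2) = 0.92 × √(21/2) = 0.92 × 3.240 = 2.981.
z_β = 2.981 − 2.241 = 0.740.
Power = Φ(0.740) = 0.770.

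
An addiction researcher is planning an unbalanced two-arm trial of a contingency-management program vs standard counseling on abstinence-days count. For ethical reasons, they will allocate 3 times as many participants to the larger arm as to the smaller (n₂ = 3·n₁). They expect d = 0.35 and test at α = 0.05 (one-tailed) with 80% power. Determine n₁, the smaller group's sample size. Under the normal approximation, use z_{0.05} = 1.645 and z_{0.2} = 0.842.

With allocation ratio k = n₂/n₁ = 3, Var(x̄₁−x̄₂) = σ²(1/n₁ + 1/(k·n₁)) = σ²·(k+1)/(k·n₁).
So n₁ = (1 + 1/k)·((z_{α} + z_β)/d)² = 1.333 × (2.487/0.35)².
n₁ = 1.333 × 50.49 = 67.3.
Round up: n₁ = 68, giving n₂ = 3 × 68 = 204.

n₁ = 68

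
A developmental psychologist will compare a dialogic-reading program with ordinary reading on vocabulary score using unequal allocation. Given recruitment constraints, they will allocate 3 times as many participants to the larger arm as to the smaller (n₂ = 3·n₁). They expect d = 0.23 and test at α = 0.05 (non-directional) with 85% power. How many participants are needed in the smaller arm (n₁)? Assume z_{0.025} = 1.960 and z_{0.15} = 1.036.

n₁ = 227

With allocation ratio k = n₂/n₁ = 3, Var(x̄₁−x̄₂) = σ²(1/n₁ + 1/(k·n₁)) = σ²·(k+1)/(k·n₁).
So n₁ = (1 + 1/k)·((z_{α/2} + z_β)/d)² = 1.333 × (2.996/0.23)².
n₁ = 1.333 × 169.68 = 226.2.
Round up: n₁ = 227, giving n₂ = 3 × 227 = 681.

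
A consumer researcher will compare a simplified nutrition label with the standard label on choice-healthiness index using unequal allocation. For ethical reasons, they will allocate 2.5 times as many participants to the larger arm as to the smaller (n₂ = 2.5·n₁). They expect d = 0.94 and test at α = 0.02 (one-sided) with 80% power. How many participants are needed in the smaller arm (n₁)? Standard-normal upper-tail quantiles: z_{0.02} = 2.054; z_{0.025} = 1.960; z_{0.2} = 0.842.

With allocation ratio k = n₂/n₁ = 2.5, Var(x̄₁−x̄₂) = σ²(1/n₁ + 1/(k·n₁)) = σ²·(k+1)/(k·n₁).
So n₁ = (1 + 1/k)·((z_{α} + z_β)/d)² = 1.400 × (2.896/0.94)².
n₁ = 1.400 × 9.49 = 13.3.
Round up: n₁ = 14, giving n₂ = 2.5 × 14 = 35.

n₁ = 14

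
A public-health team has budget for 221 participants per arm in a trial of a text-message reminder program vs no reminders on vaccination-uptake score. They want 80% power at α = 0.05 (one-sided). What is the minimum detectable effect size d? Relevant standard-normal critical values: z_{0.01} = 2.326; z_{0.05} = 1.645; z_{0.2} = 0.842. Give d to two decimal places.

For two independent groups of n = 221 each: d_min = (z_{α} + z_β)·√(2/n).
z-sum = 1.645 + 0.842 = 2.487.
d_min = 2.487 × √(2/221) = 2.487 × 0.0951 = 0.237.

d_min ≈ 0.24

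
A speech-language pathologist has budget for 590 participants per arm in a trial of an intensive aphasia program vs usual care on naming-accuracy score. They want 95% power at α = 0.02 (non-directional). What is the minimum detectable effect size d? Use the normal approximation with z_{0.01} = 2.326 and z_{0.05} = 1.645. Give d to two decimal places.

For two independent groups of n = 590 each: d_min = (z_{α/2} + z_β)·√(2/n).
z-sum = 2.326 + 1.645 = 3.971.
d_min = 3.971 × √(2/590) = 3.971 × 0.0582 = 0.231.

d_min ≈ 0.23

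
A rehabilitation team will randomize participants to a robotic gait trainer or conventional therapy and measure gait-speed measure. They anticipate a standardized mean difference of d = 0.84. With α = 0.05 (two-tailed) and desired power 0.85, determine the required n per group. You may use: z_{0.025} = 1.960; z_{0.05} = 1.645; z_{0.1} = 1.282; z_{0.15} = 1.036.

For two independent groups with equal n: n = 2·((z_{α/2} + z_β) / d)².
z_{α/2} + z_β = 1.960 + 1.036 = 2.996.
n = 2 × (2.996 / 0.84)² = 2 × 3.567² = 2 × 12.72 = 25.4.
Round up to the next whole participant.

n = 26 per group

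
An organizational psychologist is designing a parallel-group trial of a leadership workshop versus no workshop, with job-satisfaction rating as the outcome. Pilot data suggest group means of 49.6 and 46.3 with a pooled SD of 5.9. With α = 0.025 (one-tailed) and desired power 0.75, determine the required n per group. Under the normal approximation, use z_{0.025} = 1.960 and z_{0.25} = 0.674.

Cohen's d = |M₁ − M₂| / SD_pooled = |49.6 − 46.3| / 5.9 = 3.3 / 5.9 = 0.559.
For two independent groups with equal n: n = 2·((z_{α} + z_β) / d)².
z_{α} + z_β = 1.960 + 0.674 = 2.634.
n = 2 × (2.634 / 0.559)² = 2 × 4.712² = 2 × 22.20 = 44.4.
Round up to the next whole participant.

n = 45 per group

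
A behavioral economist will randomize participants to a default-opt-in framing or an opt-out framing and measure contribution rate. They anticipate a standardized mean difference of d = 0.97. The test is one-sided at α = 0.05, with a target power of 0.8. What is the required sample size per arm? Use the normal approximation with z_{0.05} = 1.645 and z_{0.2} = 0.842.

For two independent groups with equal n: n = 2·((z_{α} + z_β) / d)².
z_{α} + z_β = 1.645 + 0.842 = 2.487.
n = 2 × (2.487 / 0.97)² = 2 × 2.564² = 2 × 6.57 = 13.1.
Round up to the next whole participant.

n = 14 per group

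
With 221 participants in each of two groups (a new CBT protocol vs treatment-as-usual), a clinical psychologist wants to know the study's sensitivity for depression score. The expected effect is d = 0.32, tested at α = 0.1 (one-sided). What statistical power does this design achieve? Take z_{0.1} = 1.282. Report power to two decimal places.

For two equal groups, power = Φ(d·√(n/2) − z_{α}).
d·√(n/2) = 0.32 × √(221/2) = 0.32 × 10.512 = 3.364.
z_β = 3.364 − 1.282 = 2.082.
Power = Φ(2.082) = 0.981.

power ≈ 0.98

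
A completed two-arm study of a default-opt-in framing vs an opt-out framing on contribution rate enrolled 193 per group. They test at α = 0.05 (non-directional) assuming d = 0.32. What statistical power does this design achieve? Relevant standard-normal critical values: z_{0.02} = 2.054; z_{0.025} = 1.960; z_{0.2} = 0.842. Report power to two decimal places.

power ≈ 0.88

For two equal groups, power = Φ(d·√(n/2) − z_{α/2}).
d·√(n/2) = 0.32 × √(193/2) = 0.32 × 9.823 = 3.144.
z_β = 3.144 − 1.960 = 1.184.
Power = Φ(1.184) = 0.882.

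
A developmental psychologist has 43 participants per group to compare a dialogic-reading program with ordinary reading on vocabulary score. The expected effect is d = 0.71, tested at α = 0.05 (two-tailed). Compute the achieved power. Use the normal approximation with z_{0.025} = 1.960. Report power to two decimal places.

power ≈ 0.91

For two equal groups, power = Φ(d·√(n/2) − z_{α/2}).
d·√(n/2) = 0.71 × √(43/2) = 0.71 × 4.637 = 3.292.
z_β = 3.292 − 1.960 = 1.332.
Power = Φ(1.332) = 0.909.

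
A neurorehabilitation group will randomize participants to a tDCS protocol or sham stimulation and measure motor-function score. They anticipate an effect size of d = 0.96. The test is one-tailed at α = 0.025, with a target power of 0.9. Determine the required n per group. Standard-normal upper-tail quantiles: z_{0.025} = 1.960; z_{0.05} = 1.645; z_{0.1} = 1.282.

n = 23 per group

For two independent groups with equal n: n = 2·((z_{α} + z_β) / d)².
z_{α} + z_β = 1.960 + 1.282 = 3.242.
n = 2 × (3.242 / 0.96)² = 2 × 3.377² = 2 × 11.40 = 22.8.
Round up to the next whole participant.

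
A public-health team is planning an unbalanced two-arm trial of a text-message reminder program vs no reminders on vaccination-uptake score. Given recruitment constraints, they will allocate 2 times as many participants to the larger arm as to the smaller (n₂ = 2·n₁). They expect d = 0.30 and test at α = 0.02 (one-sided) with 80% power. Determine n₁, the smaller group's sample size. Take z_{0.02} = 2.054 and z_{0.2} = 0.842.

n₁ = 140

With allocation ratio k = n₂/n₁ = 2, Var(x̄₁−x̄₂) = σ²(1/n₁ + 1/(k·n₁)) = σ²·(k+1)/(k·n₁).
So n₁ = (1 + 1/k)·((z_{α} + z_β)/d)² = 1.500 × (2.896/0.30)².
n₁ = 1.500 × 93.19 = 139.8.
Round up: n₁ = 140, giving n₂ = 2 × 140 = 280.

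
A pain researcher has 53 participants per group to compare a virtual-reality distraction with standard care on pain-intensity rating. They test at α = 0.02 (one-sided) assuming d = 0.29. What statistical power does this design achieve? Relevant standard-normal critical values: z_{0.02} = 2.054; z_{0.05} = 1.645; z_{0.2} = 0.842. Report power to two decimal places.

power ≈ 0.29

For two equal groups, power = Φ(d·√(n/2) − z_{α}).
d·√(n/2) = 0.29 × √(53/2) = 0.29 × 5.148 = 1.493.
z_β = 1.493 − 2.054 = -0.561.
Power = Φ(-0.561) = 0.287.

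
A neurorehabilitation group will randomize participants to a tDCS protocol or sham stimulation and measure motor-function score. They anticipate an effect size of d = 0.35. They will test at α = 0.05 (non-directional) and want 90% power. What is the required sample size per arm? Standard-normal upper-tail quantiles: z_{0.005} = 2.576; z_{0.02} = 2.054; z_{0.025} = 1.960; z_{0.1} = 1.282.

n = 172 per group

For two independent groups with equal n: n = 2·((z_{α/2} + z_β) / d)².
z_{α/2} + z_β = 1.960 + 1.282 = 3.242.
n = 2 × (3.242 / 0.35)² = 2 × 9.263² = 2 × 85.80 = 171.6.
Round up to the next whole participant.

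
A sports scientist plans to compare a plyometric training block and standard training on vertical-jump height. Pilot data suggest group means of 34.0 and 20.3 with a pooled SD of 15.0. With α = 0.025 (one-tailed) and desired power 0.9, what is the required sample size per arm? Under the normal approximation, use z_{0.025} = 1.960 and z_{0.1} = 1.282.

Cohen's d = |M₁ − M₂| / SD_pooled = |34.0 − 20.3| / 15.0 = 13.7 / 15.0 = 0.913.
For two independent groups with equal n: n = 2·((z_{α} + z_β) / d)².
z_{α} + z_β = 1.960 + 1.282 = 3.242.
n = 2 × (3.242 / 0.913)² = 2 × 3.551² = 2 × 12.61 = 25.2.
Round up to the next whole participant.

n = 26 per group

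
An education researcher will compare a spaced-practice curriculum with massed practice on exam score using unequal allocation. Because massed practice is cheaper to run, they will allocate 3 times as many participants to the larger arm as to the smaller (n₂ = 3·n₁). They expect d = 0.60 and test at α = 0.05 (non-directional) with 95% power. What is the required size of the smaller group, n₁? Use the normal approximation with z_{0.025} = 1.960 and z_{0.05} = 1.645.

With allocation ratio k = n₂/n₁ = 3, Var(x̄₁−x̄₂) = σ²(1/n₁ + 1/(k·n₁)) = σ²·(k+1)/(k·n₁).
So n₁ = (1 + 1/k)·((z_{α/2} + z_β)/d)² = 1.333 × (3.605/0.60)².
n₁ = 1.333 × 36.10 = 48.1.
Round up: n₁ = 49, giving n₂ = 3 × 49 = 147.

n₁ = 49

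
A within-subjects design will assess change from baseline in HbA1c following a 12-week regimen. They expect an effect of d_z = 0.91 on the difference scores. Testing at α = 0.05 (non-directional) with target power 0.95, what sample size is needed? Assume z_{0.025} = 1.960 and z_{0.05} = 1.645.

n = 16 pairs

For a paired (one-sample on differences) test: n = ((z_{α/2} + z_β) / d)².
z_{α/2} + z_β = 1.960 + 1.645 = 3.605.
n = (3.605 / 0.91)² = 3.962² = 15.69.
Round up.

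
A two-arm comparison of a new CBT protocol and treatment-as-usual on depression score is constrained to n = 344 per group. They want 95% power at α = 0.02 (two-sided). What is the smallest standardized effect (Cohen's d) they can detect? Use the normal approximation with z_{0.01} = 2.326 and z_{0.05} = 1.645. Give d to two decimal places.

For two independent groups of n = 344 each: d_min = (z_{α/2} + z_β)·√(2/n).
z-sum = 2.326 + 1.645 = 3.971.
d_min = 3.971 × √(2/344) = 3.971 × 0.0762 = 0.303.

d_min ≈ 0.30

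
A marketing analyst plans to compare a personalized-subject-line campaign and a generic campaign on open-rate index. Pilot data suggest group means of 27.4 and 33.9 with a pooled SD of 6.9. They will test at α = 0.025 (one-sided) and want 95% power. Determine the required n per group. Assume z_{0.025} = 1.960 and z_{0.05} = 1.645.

n = 30 per group

Cohen's d = |M₁ − M₂| / SD_pooled = |27.4 − 33.9| / 6.9 = 6.5 / 6.9 = 0.942.
For two independent groups with equal n: n = 2·((z_{α} + z_β) / d)².
z_{α} + z_β = 1.960 + 1.645 = 3.605.
n = 2 × (3.605 / 0.942)² = 2 × 3.827² = 2 × 14.65 = 29.3.
Round up to the next whole participant.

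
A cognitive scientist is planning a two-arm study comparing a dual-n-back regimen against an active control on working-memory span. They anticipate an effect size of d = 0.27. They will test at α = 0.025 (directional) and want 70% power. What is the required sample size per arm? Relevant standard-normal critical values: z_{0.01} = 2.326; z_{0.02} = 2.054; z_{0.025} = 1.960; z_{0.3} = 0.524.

n = 170 per group

For two independent groups with equal n: n = 2·((z_{α} + z_β) / d)².
z_{α} + z_β = 1.960 + 0.524 = 2.484.
n = 2 × (2.484 / 0.27)² = 2 × 9.200² = 2 × 84.64 = 169.3.
Round up to the next whole participant.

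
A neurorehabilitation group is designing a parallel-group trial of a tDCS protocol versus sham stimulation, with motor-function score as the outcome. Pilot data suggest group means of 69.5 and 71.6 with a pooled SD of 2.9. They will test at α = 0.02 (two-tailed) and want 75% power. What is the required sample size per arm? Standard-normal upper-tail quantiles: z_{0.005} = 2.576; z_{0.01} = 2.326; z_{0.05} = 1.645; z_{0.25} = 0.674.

Cohen's d = |M₁ − M₂| / SD_pooled = |69.5 − 71.6| / 2.9 = 2.1 / 2.9 = 0.724.
For two independent groups with equal n: n = 2·((z_{α/2} + z_β) / d)².
z_{α/2} + z_β = 2.326 + 0.674 = 3.000.
n = 2 × (3.000 / 0.724)² = 2 × 4.144² = 2 × 17.17 = 34.3.
Round up to the next whole participant.

n = 35 per group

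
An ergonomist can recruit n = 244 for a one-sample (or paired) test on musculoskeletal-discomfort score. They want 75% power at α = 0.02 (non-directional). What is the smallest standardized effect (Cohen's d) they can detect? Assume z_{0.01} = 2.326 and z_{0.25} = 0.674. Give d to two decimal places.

For a single sample (or paired design) of n = 244: d_min = (z_{α/2} + z_β)/√n.
z-sum = 2.326 + 0.674 = 3.000.
d_min = 3.000 / √244 = 3.000 / 15.620 = 0.192.

d_min ≈ 0.19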